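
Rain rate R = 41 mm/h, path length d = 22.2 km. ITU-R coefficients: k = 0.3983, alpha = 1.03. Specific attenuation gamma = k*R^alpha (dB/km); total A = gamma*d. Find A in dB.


gamma = 0.3983 * 41^1.03 = 18.254825 dB/km
A = 18.254825 * 22.2 = 405.26 dB

405.26 dB


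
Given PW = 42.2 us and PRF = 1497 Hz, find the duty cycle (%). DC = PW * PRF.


DC = 42.2e-6 * 1497 * 100 = 6.32%

6.32%


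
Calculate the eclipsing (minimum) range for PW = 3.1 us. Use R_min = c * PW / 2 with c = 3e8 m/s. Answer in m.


R_min = 3e8 * 3.1e-6 / 2 = 465.0 m

465.0 m


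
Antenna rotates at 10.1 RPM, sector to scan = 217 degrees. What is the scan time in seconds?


t = 217 / (10.1 * 360) * 60 = 3.58 s

3.58 s


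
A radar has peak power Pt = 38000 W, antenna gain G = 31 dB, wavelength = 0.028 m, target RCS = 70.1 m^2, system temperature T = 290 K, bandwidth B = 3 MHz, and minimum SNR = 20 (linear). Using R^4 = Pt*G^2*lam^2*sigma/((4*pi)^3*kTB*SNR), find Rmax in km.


G_lin = 10^(31/10) = 1258.925412
R^4 = 38000 * 1258.925412^2 * 0.028^2 * 70.1 / ((4*pi)^3 * 1.38e-23 * 290 * 3000000.0 * 20)
R^4 = 6.9464e18 m^4
R_max = (6.9464e18)^(1/4) = 51338.1 m = 51.3 km

51.3 km


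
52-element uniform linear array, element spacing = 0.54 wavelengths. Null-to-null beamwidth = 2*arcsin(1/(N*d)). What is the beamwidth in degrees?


1/(N*d) = 1/(52*0.54) = 0.035613
BW = 2*arcsin(0.035613) = 4.1 degrees

4.1 degrees


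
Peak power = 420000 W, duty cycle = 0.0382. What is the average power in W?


P_avg = 420000 * 0.0382 = 16044.0 W

16044.0 W


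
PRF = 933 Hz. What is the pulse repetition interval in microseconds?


PRI = 1/933 = 0.0010718114 s = 1071.8 us

1071.8 us


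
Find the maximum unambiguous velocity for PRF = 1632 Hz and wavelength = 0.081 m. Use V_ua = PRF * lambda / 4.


V_ua = 1632 * 0.081 / 4 = 33.0 m/s

33.0 m/s


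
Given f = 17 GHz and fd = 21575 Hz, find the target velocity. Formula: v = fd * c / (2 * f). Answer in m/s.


v = 21575 * 3e8 / (2 * 17000000000.0) = 190.4 m/s

190.4 m/s


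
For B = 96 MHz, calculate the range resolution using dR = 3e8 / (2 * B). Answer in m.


dR = 3e8 / (2 * 96000000.0) = 1.56 m

1.56 m


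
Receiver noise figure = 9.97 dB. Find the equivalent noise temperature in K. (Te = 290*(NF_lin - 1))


NF_lin = 10^(9.97/10) = 9.93116
Te = 290 * (9.93116 - 1) = 2590.0 K

2590.0 K


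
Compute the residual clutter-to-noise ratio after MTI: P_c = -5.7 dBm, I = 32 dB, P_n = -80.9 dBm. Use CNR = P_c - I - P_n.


CNR = -5.7 - 32 - (-80.9) = 43.2 dB

43.2 dB


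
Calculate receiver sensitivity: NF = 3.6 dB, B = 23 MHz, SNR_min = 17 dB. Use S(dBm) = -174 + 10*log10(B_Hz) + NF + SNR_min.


10*log10(23000000.0) = 73.62
S = -174 + 73.62 + 3.6 + 17 = -79.8 dBm

-79.8 dBm


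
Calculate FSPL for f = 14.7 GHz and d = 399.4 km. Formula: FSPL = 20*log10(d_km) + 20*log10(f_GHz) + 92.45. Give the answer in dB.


20*log10(399.4) = 52.03
20*log10(14.7) = 23.35
FSPL = 167.8 dB

167.8 dB


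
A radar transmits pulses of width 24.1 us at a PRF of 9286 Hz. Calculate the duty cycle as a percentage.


DC = 24.1e-6 * 9286 * 100 = 22.38%

22.38%


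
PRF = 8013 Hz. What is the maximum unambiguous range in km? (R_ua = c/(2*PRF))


R_ua = 3e8 / (2 * 8013) = 18719.6 m = 18.7 km

18.7 km


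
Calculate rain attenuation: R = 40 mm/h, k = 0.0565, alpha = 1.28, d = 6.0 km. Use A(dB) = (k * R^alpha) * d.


gamma = 0.0565 * 40^1.28 = 6.348706 dB/km
A = 6.348706 * 6.0 = 38.09 dB

38.09 dB


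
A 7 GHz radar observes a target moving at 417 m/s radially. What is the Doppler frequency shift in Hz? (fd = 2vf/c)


fd = 2 * 417 * 7000000000.0 / 3e8 = 19460.0 Hz

19460.0 Hz


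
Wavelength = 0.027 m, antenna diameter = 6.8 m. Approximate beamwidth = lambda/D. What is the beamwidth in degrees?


BW_rad = 0.027 / 6.8 = 0.003971
BW_deg = 0.23 degrees

0.23 degrees


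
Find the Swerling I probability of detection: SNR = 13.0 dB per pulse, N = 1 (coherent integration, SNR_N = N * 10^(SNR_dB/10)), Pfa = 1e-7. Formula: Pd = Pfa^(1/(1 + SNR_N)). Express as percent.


SNR_lin = 10^(13.0/10) = 19.95262
SNR_N = 1 * 19.95262 = 19.95262
1/(1 + SNR_N) = 1/20.95262 = 0.0477267
Pd = (1e-7)^0.0477267 = 0.46335
Pd = 46.3%

46.3%


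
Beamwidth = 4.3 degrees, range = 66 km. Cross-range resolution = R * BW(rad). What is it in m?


BW_rad = 0.075049158
CR = 66000 * 0.075049158 = 4953.2 m

4953.2 m


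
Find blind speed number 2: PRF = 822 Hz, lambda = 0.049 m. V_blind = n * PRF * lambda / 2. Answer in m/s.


V_blind = 2 * 822 * 0.049 / 2 = 40.3 m/s

40.3 m/s


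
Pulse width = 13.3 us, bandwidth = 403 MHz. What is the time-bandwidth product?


TBP = 13.3 * 403 = 5359.9

5359.9


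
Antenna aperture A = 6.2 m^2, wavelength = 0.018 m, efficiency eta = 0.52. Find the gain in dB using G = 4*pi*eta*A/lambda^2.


G_linear = 4*pi*0.52*6.2/0.018^2 = 125043.14
G_dB = 10*log10(125043.14) = 51.0 dB

51.0 dB


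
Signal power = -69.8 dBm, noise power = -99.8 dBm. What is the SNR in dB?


SNR = -69.8 - (-99.8) = 30.0 dB

30.0 dB


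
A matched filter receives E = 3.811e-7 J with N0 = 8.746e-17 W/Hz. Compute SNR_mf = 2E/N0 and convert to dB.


SNR_lin = 2 * 3.811e-7 / 8.746e-17 = 8.715e9
SNR_dB = 10*log10(8.715e9) = 99.4 dB

99.4 dB


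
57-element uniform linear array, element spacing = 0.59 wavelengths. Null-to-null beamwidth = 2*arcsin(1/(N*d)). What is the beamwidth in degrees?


1/(N*d) = 1/(57*0.59) = 0.029735
BW = 2*arcsin(0.029735) = 3.4 degrees

3.4 degrees


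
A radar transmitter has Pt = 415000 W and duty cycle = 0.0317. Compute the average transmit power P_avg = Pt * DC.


P_avg = 415000 * 0.0317 = 13155.5 W

13155.5 W


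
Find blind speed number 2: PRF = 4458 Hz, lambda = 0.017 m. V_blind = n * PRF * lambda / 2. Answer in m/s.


V_blind = 2 * 4458 * 0.017 / 2 = 75.8 m/s

75.8 m/s


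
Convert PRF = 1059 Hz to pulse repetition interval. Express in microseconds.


PRI = 1/1059 = 0.0009442871 s = 944.3 us

944.3 us


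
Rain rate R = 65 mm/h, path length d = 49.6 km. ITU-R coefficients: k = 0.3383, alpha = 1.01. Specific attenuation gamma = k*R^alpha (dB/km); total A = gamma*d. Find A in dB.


gamma = 0.3383 * 65^1.01 = 22.926855 dB/km
A = 22.926855 * 49.6 = 1137.17 dB

1137.17 dB


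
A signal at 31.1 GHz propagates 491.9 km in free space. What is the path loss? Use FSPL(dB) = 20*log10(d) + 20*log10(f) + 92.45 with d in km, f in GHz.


20*log10(491.9) = 53.84
20*log10(31.1) = 29.86
FSPL = 176.1 dB

176.1 dB


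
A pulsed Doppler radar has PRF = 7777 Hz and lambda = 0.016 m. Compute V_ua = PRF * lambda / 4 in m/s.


V_ua = 7777 * 0.016 / 4 = 31.1 m/s

31.1 m/s


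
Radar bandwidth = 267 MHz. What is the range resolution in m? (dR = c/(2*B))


dR = 3e8 / (2 * 267000000.0) = 0.56 m

0.56 m


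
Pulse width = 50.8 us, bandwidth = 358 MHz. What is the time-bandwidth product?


TBP = 50.8 * 358 = 18186.4

18186.4


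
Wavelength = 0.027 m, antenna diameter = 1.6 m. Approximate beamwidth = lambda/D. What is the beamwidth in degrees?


BW_rad = 0.027 / 1.6 = 0.016875
BW_deg = 0.97 degrees

0.97 degrees


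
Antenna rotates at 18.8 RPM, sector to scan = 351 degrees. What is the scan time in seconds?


t = 351 / (18.8 * 360) * 60 = 3.11 s

3.11 s


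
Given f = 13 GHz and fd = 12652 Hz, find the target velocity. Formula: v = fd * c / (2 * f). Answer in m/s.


v = 12652 * 3e8 / (2 * 13000000000.0) = 146.0 m/s

146.0 m/s


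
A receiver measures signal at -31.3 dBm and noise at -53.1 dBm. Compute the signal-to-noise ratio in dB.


SNR = -31.3 - (-53.1) = 21.8 dB

21.8 dB


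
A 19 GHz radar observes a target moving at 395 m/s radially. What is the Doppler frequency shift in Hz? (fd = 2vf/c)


fd = 2 * 395 * 19000000000.0 / 3e8 = 50033.3 Hz

50033.3 Hz


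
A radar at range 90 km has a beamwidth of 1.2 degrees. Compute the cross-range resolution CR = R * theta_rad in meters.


BW_rad = 0.020943951
CR = 90000 * 0.020943951 = 1885.0 m

1885.0 m


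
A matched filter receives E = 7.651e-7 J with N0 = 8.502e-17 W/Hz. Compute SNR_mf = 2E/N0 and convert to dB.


SNR_lin = 2 * 7.651e-7 / 8.502e-17 = 1.8e10
SNR_dB = 10*log10(1.8e10) = 102.6 dB

102.6 dB


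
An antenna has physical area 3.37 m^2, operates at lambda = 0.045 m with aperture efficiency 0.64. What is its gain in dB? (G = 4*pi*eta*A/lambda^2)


G_linear = 4*pi*0.64*3.37/0.045^2 = 13384.27
G_dB = 10*log10(13384.27) = 41.3 dB

41.3 dB


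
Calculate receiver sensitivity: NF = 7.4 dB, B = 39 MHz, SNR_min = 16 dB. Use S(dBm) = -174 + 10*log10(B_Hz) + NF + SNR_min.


10*log10(39000000.0) = 75.91
S = -174 + 75.91 + 7.4 + 16 = -74.7 dBm

-74.7 dBm


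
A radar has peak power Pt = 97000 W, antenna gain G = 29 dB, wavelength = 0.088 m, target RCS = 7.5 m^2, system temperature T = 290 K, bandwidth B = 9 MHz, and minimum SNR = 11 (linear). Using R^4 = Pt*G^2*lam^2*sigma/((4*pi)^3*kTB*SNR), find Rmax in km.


G_lin = 10^(29/10) = 794.328235
R^4 = 97000 * 794.328235^2 * 0.088^2 * 7.5 / ((4*pi)^3 * 1.38e-23 * 290 * 9000000.0 * 11)
R^4 = 4.52123e18 m^4
R_max = (4.52123e18)^(1/4) = 46112.0 m = 46.1 km

46.1 km


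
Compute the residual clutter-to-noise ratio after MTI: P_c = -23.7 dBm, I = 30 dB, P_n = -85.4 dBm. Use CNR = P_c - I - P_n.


CNR = -23.7 - 30 - (-85.4) = 31.7 dB

31.7 dB


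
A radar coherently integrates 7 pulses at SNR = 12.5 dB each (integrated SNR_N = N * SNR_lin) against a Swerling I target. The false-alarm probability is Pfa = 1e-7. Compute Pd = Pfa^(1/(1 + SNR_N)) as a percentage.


SNR_lin = 10^(12.5/10) = 17.78279
SNR_N = 7 * 17.78279 = 124.47953
1/(1 + SNR_N) = 1/125.47953 = 0.0079694
Pd = (1e-7)^0.0079694 = 0.87946
Pd = 87.9%

87.9%


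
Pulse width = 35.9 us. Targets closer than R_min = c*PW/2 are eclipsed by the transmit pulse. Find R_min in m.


R_min = 3e8 * 35.9e-6 / 2 = 5385.0 m

5385.0 m


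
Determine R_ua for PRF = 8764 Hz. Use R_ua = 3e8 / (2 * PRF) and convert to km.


R_ua = 3e8 / (2 * 8764) = 17115.5 m = 17.1 km

17.1 km


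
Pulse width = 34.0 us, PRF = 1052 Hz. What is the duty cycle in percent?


DC = 34.0e-6 * 1052 * 100 = 3.58%

3.58%


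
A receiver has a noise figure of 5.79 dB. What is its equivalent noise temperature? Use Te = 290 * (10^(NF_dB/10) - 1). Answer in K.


NF_lin = 10^(5.79/10) = 3.79315
Te = 290 * (3.79315 - 1) = 810.0 K

810.0 K


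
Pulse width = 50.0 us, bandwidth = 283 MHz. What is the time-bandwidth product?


TBP = 50.0 * 283 = 14150.0

14150.0


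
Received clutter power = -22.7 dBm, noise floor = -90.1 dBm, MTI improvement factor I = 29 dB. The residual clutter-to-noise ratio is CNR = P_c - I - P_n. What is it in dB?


CNR = -22.7 - 29 - (-90.1) = 38.4 dB

38.4 dB


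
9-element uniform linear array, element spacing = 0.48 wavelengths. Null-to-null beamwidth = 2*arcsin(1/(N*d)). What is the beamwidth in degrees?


1/(N*d) = 1/(9*0.48) = 0.231481
BW = 2*arcsin(0.231481) = 26.8 degrees

26.8 degrees


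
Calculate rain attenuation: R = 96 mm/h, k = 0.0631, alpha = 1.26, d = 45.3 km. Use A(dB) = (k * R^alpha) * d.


gamma = 0.0631 * 96^1.26 = 19.846828 dB/km
A = 19.846828 * 45.3 = 899.06 dB

899.06 dB


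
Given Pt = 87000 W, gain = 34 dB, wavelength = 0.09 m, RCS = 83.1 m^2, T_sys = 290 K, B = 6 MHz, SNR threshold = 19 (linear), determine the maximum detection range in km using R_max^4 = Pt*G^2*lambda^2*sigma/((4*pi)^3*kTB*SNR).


G_lin = 10^(34/10) = 2511.886432
R^4 = 87000 * 2511.886432^2 * 0.09^2 * 83.1 / ((4*pi)^3 * 1.38e-23 * 290 * 6000000.0 * 19)
R^4 = 4.08126e20 m^4
R_max = (4.08126e20)^(1/4) = 142134.2 m = 142.1 km

142.1 km


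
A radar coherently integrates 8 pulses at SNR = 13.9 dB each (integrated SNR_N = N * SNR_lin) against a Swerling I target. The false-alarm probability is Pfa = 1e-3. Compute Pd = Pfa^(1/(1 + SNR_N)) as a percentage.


SNR_lin = 10^(13.9/10) = 24.54709
SNR_N = 8 * 24.54709 = 196.37672
1/(1 + SNR_N) = 1/197.37672 = 0.0050665
Pd = (1e-3)^0.0050665 = 0.96561
Pd = 96.6%

96.6%


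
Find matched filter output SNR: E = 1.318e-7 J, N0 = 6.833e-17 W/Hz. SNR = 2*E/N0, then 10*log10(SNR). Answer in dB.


SNR_lin = 2 * 1.318e-7 / 6.833e-17 = 3.858e9
SNR_dB = 10*log10(3.858e9) = 95.9 dB

95.9 dB


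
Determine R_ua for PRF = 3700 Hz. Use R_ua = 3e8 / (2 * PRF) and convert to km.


R_ua = 3e8 / (2 * 3700) = 40540.5 m = 40.5 km

40.5 km


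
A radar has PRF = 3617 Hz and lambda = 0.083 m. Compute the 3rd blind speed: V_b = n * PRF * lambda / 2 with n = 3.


V_blind = 3 * 3617 * 0.083 / 2 = 450.3 m/s

450.3 m/s


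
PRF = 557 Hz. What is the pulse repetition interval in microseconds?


PRI = 1/557 = 0.0017953321 s = 1795.3 us

1795.3 us


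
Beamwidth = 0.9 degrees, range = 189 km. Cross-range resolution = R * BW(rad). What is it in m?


BW_rad = 0.015707963
CR = 189000 * 0.015707963 = 2968.8 m

2968.8 m


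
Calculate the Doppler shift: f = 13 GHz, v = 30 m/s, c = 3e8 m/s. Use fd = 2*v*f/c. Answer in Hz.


fd = 2 * 30 * 13000000000.0 / 3e8 = 2600.0 Hz

2600.0 Hz


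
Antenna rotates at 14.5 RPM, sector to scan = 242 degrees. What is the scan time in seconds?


t = 242 / (14.5 * 360) * 60 = 2.78 s

2.78 s


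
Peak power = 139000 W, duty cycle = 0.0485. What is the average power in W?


P_avg = 139000 * 0.0485 = 6741.5 W

6741.5 W


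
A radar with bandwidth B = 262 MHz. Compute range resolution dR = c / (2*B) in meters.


dR = 3e8 / (2 * 262000000.0) = 0.57 m

0.57 m


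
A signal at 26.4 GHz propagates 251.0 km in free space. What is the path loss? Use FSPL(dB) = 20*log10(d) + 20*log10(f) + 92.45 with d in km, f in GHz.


20*log10(251.0) = 47.99
20*log10(26.4) = 28.43
FSPL = 168.9 dB

168.9 dB


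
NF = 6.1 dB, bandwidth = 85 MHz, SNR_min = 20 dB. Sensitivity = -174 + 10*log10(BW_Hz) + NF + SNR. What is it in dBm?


10*log10(85000000.0) = 79.29
S = -174 + 79.29 + 6.1 + 20 = -68.6 dBm

-68.6 dBm


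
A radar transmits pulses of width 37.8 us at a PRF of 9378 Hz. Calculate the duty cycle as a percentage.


DC = 37.8e-6 * 9378 * 100 = 35.45%

35.45%


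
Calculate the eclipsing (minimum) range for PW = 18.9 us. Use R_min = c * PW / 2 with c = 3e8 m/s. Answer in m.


R_min = 3e8 * 18.9e-6 / 2 = 2835.0 m

2835.0 m


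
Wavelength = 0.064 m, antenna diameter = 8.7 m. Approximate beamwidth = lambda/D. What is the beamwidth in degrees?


BW_rad = 0.064 / 8.7 = 0.007356
BW_deg = 0.42 degrees

0.42 degrees


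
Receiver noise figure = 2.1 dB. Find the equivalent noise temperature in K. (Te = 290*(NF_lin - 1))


NF_lin = 10^(2.1/10) = 1.62181
Te = 290 * (1.62181 - 1) = 180.3 K

180.3 K


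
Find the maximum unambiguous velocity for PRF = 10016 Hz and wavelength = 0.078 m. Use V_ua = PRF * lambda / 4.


V_ua = 10016 * 0.078 / 4 = 195.3 m/s

195.3 m/s


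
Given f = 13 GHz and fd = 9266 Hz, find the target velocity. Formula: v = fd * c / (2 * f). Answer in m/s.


v = 9266 * 3e8 / (2 * 13000000000.0) = 106.9 m/s

106.9 m/s


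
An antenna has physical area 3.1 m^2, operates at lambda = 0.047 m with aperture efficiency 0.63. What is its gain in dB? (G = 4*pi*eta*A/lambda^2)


G_linear = 4*pi*0.63*3.1/0.047^2 = 11110.06
G_dB = 10*log10(11110.06) = 40.5 dB

40.5 dB


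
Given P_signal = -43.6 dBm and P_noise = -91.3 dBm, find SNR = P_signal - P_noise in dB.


SNR = -43.6 - (-91.3) = 47.7 dB

47.7 dB


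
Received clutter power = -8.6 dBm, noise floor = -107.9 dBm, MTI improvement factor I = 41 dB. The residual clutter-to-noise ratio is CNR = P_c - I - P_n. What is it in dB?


CNR = -8.6 - 41 - (-107.9) = 58.3 dB

58.3 dB


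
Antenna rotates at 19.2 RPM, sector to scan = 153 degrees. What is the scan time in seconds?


t = 153 / (19.2 * 360) * 60 = 1.33 s

1.33 s


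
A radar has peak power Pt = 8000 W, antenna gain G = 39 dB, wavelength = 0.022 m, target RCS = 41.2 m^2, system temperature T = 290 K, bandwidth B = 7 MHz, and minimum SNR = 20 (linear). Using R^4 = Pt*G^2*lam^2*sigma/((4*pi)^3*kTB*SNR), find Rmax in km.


G_lin = 10^(39/10) = 7943.282347
R^4 = 8000 * 7943.282347^2 * 0.022^2 * 41.2 / ((4*pi)^3 * 1.38e-23 * 290 * 7000000.0 * 20)
R^4 = 9.05311e18 m^4
R_max = (9.05311e18)^(1/4) = 54852.9 m = 54.9 km

54.9 km


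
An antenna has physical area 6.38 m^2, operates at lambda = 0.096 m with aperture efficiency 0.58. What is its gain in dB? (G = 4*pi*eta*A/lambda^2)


G_linear = 4*pi*0.58*6.38/0.096^2 = 5045.64
G_dB = 10*log10(5045.64) = 37.0 dB

37.0 dB


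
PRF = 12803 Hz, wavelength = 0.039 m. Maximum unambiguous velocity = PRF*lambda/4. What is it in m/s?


V_ua = 12803 * 0.039 / 4 = 124.8 m/s

124.8 m/s


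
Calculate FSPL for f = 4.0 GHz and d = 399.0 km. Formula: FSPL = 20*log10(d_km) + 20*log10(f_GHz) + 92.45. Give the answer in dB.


20*log10(399.0) = 52.02
20*log10(4.0) = 12.04
FSPL = 156.5 dB

156.5 dB


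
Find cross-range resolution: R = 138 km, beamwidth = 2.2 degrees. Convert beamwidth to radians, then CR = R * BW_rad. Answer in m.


BW_rad = 0.038397244
CR = 138000 * 0.038397244 = 5298.8 m

5298.8 m


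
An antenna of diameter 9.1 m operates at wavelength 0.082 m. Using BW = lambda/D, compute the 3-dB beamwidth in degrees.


BW_rad = 0.082 / 9.1 = 0.009011
BW_deg = 0.52 degrees

0.52 degrees


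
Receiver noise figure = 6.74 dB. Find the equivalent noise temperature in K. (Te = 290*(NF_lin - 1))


NF_lin = 10^(6.74/10) = 4.72063
Te = 290 * (4.72063 - 1) = 1079.0 K

1079.0 K


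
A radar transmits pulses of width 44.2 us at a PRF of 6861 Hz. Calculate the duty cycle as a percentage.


DC = 44.2e-6 * 6861 * 100 = 30.33%

30.33%


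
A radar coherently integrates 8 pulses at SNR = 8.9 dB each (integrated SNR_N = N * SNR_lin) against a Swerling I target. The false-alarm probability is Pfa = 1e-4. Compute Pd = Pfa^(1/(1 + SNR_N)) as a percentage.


SNR_lin = 10^(8.9/10) = 7.76247
SNR_N = 8 * 7.76247 = 62.09976
1/(1 + SNR_N) = 1/63.09976 = 0.0158479
Pd = (1e-4)^0.0158479 = 0.86419
Pd = 86.4%

86.4%


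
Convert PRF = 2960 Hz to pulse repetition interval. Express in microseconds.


PRI = 1/2960 = 0.0003378378 s = 337.8 us

337.8 us


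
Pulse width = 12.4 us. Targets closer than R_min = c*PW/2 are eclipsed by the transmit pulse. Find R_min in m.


R_min = 3e8 * 12.4e-6 / 2 = 1860.0 m

1860.0 m


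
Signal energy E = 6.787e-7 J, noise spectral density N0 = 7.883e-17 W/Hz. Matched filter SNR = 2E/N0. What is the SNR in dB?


SNR_lin = 2 * 6.787e-7 / 7.883e-17 = 1.722e10
SNR_dB = 10*log10(1.722e10) = 102.4 dB

102.4 dB


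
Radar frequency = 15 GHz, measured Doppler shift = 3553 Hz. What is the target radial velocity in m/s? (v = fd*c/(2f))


v = 3553 * 3e8 / (2 * 15000000000.0) = 35.5 m/s

35.5 m/s


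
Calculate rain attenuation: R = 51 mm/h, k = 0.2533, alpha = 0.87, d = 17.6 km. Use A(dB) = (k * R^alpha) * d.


gamma = 0.2533 * 51^0.87 = 7.748564 dB/km
A = 7.748564 * 17.6 = 136.37 dB

136.37 dB


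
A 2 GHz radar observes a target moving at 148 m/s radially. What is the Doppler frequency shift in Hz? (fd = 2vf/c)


fd = 2 * 148 * 2000000000.0 / 3e8 = 1973.3 Hz

1973.3 Hz


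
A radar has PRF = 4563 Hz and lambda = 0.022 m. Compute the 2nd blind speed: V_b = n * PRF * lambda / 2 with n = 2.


V_blind = 2 * 4563 * 0.022 / 2 = 100.4 m/s

100.4 m/s


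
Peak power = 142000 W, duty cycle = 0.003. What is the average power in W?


P_avg = 142000 * 0.003 = 426.0 W

426.0 W


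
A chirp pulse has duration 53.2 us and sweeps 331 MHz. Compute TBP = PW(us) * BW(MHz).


TBP = 53.2 * 331 = 17609.2

17609.2


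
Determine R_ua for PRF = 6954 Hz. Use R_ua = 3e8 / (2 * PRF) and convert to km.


R_ua = 3e8 / (2 * 6954) = 21570.3 m = 21.6 km

21.6 km


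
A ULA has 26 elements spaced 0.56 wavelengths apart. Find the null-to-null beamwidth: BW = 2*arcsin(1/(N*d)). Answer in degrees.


1/(N*d) = 1/(26*0.56) = 0.068681
BW = 2*arcsin(0.068681) = 7.9 degrees

7.9 degrees


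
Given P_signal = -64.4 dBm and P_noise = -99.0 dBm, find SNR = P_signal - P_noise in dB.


SNR = -64.4 - (-99.0) = 34.6 dB

34.6 dB


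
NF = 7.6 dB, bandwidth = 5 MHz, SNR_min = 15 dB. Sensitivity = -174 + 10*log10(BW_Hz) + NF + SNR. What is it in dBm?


10*log10(5000000.0) = 66.99
S = -174 + 66.99 + 7.6 + 15 = -84.4 dBm

-84.4 dBm


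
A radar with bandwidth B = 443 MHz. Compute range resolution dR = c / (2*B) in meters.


dR = 3e8 / (2 * 443000000.0) = 0.34 m

0.34 m


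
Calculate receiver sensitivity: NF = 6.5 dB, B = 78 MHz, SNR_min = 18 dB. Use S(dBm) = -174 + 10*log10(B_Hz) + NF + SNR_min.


10*log10(78000000.0) = 78.92
S = -174 + 78.92 + 6.5 + 18 = -70.6 dBm

-70.6 dBm


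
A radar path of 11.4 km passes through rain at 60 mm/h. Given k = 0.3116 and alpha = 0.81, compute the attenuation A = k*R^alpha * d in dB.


gamma = 0.3116 * 60^0.81 = 8.588157 dB/km
A = 8.588157 * 11.4 = 97.9 dB

97.9 dB


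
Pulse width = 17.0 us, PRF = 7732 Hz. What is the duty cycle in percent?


DC = 17.0e-6 * 7732 * 100 = 13.14%

13.14%


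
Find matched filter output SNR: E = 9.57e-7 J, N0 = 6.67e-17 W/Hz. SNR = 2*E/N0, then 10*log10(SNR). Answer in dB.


SNR_lin = 2 * 9.57e-7 / 6.67e-17 = 2.87e10
SNR_dB = 10*log10(2.87e10) = 104.6 dB

104.6 dB


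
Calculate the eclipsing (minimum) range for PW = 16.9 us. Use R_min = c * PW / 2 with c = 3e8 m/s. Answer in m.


R_min = 3e8 * 16.9e-6 / 2 = 2535.0 m

2535.0 m


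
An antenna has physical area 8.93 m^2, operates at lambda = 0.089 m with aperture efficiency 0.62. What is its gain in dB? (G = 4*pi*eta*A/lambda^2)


G_linear = 4*pi*0.62*8.93/0.089^2 = 8783.61
G_dB = 10*log10(8783.61) = 39.4 dB

39.4 dB


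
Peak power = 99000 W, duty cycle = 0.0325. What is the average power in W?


P_avg = 99000 * 0.0325 = 3217.5 W

3217.5 W


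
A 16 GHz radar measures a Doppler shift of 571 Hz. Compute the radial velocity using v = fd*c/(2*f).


v = 571 * 3e8 / (2 * 16000000000.0) = 5.4 m/s

5.4 m/s


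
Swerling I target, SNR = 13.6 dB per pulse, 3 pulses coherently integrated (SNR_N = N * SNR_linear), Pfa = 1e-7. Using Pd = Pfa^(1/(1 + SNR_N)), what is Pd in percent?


SNR_lin = 10^(13.6/10) = 22.90868
SNR_N = 3 * 22.90868 = 68.72604
1/(1 + SNR_N) = 1/69.72604 = 0.0143418
Pd = (1e-7)^0.0143418 = 0.79361
Pd = 79.4%

79.4%


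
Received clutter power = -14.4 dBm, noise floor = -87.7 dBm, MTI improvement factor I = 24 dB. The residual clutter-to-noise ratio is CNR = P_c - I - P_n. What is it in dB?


CNR = -14.4 - 24 - (-87.7) = 49.3 dB

49.3 dB


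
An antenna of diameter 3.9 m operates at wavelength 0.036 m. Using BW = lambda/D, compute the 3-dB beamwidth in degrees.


BW_rad = 0.036 / 3.9 = 0.009231
BW_deg = 0.53 degrees

0.53 degrees


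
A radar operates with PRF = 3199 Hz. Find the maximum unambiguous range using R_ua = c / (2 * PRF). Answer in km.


R_ua = 3e8 / (2 * 3199) = 46889.7 m = 46.9 km

46.9 km


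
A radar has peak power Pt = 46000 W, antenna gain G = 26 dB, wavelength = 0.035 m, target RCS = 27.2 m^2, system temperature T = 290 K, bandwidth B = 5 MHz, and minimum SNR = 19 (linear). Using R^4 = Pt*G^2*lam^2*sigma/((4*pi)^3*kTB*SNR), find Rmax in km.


G_lin = 10^(26/10) = 398.107171
R^4 = 46000 * 398.107171^2 * 0.035^2 * 27.2 / ((4*pi)^3 * 1.38e-23 * 290 * 5000000.0 * 19)
R^4 = 3.21983e17 m^4
R_max = (3.21983e17)^(1/4) = 23820.9 m = 23.8 km

23.8 km


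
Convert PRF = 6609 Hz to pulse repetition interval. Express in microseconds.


PRI = 1/6609 = 0.0001513088 s = 151.3 us

151.3 us


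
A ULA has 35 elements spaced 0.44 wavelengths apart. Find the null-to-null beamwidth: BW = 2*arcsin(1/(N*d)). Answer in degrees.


1/(N*d) = 1/(35*0.44) = 0.064935
BW = 2*arcsin(0.064935) = 7.4 degrees

7.4 degrees


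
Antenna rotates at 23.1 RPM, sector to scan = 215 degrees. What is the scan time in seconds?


t = 215 / (23.1 * 360) * 60 = 1.55 s

1.55 s


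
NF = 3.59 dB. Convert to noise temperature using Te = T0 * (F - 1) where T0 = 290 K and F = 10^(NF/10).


NF_lin = 10^(3.59/10) = 2.285599
Te = 290 * (2.285599 - 1) = 372.8 K

372.8 K


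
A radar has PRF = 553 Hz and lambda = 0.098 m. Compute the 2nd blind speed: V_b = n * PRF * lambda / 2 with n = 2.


V_blind = 2 * 553 * 0.098 / 2 = 54.2 m/s

54.2 m/s


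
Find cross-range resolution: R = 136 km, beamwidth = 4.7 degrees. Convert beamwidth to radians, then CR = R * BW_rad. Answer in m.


BW_rad = 0.082030475
CR = 136000 * 0.082030475 = 11156.1 m

11156.1 m


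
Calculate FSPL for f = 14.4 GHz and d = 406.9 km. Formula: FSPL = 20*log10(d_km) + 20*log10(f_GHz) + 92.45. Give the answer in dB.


20*log10(406.9) = 52.19
20*log10(14.4) = 23.17
FSPL = 167.8 dB

167.8 dB


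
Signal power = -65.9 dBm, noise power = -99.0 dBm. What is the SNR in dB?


SNR = -65.9 - (-99.0) = 33.1 dB

33.1 dB


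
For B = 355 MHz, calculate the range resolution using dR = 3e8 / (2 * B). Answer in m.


dR = 3e8 / (2 * 355000000.0) = 0.42 m

0.42 m


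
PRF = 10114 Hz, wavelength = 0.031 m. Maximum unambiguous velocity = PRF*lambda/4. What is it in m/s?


V_ua = 10114 * 0.031 / 4 = 78.4 m/s

78.4 m/s


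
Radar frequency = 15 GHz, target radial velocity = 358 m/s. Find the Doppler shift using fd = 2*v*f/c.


fd = 2 * 358 * 15000000000.0 / 3e8 = 35800.0 Hz

35800.0 Hz


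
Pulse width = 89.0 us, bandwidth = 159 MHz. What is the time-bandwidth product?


TBP = 89.0 * 159 = 14151.0

14151.0


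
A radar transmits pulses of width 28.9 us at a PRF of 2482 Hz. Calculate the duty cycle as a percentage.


DC = 28.9e-6 * 2482 * 100 = 7.17%

7.17%


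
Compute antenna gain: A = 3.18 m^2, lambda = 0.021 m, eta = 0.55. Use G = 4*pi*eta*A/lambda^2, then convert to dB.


G_linear = 4*pi*0.55*3.18/0.021^2 = 49838.05
G_dB = 10*log10(49838.05) = 47.0 dB

47.0 dB


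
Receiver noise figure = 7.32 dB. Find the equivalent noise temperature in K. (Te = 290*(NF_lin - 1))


NF_lin = 10^(7.32/10) = 5.395106
Te = 290 * (5.395106 - 1) = 1274.6 K

1274.6 K


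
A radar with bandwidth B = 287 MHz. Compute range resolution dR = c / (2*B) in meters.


dR = 3e8 / (2 * 287000000.0) = 0.52 m

0.52 m


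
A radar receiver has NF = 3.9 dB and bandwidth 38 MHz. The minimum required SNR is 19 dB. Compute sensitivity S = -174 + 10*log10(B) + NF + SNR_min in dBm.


10*log10(38000000.0) = 75.8
S = -174 + 75.8 + 3.9 + 19 = -75.3 dBm

-75.3 dBm


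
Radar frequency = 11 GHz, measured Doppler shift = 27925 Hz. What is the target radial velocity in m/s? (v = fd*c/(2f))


v = 27925 * 3e8 / (2 * 11000000000.0) = 380.8 m/s

380.8 m/s


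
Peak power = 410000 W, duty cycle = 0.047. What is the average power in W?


P_avg = 410000 * 0.047 = 19270.0 W

19270.0 W


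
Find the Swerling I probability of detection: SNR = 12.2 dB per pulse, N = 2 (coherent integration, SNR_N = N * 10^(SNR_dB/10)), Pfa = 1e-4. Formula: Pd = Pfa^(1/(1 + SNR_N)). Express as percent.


SNR_lin = 10^(12.2/10) = 16.59587
SNR_N = 2 * 16.59587 = 33.19174
1/(1 + SNR_N) = 1/34.19174 = 0.0292468
Pd = (1e-4)^0.0292468 = 0.76386
Pd = 76.4%

76.4%


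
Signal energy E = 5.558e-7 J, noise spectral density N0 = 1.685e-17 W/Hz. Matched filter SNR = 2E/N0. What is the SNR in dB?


SNR_lin = 2 * 5.558e-7 / 1.685e-17 = 6.597e10
SNR_dB = 10*log10(6.597e10) = 108.2 dB

108.2 dB


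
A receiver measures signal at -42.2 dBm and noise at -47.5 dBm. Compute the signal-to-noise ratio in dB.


SNR = -42.2 - (-47.5) = 5.3 dB

5.3 dB


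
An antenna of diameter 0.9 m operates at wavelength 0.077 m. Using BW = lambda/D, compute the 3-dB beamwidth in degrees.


BW_rad = 0.077 / 0.9 = 0.085556
BW_deg = 4.9 degrees

4.9 degrees


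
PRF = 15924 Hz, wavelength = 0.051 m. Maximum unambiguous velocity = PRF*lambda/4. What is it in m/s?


V_ua = 15924 * 0.051 / 4 = 203.0 m/s

203.0 m/s


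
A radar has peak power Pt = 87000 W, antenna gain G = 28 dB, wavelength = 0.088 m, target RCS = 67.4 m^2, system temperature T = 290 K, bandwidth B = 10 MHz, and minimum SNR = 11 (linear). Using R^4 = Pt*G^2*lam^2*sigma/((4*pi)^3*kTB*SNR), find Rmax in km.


G_lin = 10^(28/10) = 630.957344
R^4 = 87000 * 630.957344^2 * 0.088^2 * 67.4 / ((4*pi)^3 * 1.38e-23 * 290 * 10000000.0 * 11)
R^4 = 2.0694e19 m^4
R_max = (2.0694e19)^(1/4) = 67446.8 m = 67.4 km

67.4 km


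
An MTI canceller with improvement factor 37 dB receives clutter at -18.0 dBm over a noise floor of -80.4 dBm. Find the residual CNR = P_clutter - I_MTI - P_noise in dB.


CNR = -18.0 - 37 - (-80.4) = 25.4 dB

25.4 dB


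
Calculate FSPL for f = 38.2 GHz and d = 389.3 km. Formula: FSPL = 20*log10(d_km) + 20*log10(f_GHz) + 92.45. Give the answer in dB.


20*log10(389.3) = 51.81
20*log10(38.2) = 31.64
FSPL = 175.9 dB

175.9 dB


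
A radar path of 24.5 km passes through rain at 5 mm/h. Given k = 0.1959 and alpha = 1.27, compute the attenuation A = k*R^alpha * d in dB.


gamma = 0.1959 * 5^1.27 = 1.512608 dB/km
A = 1.512608 * 24.5 = 37.06 dB

37.06 dB


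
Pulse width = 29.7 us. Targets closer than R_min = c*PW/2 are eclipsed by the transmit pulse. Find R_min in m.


R_min = 3e8 * 29.7e-6 / 2 = 4455.0 m

4455.0 m


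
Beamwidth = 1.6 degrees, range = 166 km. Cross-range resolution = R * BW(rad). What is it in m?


BW_rad = 0.027925268
CR = 166000 * 0.027925268 = 4635.6 m

4635.6 m


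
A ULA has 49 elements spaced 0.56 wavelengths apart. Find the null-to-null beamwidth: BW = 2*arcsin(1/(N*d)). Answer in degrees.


1/(N*d) = 1/(49*0.56) = 0.036443
BW = 2*arcsin(0.036443) = 4.2 degrees

4.2 degrees


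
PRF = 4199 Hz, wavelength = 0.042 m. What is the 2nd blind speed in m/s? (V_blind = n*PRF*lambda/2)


V_blind = 2 * 4199 * 0.042 / 2 = 176.4 m/s

176.4 m/s


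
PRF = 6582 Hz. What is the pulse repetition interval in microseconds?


PRI = 1/6582 = 0.0001519295 s = 151.9 us

151.9 us


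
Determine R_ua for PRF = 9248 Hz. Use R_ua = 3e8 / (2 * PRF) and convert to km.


R_ua = 3e8 / (2 * 9248) = 16219.7 m = 16.2 km

16.2 km


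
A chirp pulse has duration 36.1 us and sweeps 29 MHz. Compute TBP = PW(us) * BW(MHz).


TBP = 36.1 * 29 = 1046.9

1046.9


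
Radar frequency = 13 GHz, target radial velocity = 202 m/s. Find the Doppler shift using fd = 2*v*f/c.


fd = 2 * 202 * 13000000000.0 / 3e8 = 17506.7 Hz

17506.7 Hz


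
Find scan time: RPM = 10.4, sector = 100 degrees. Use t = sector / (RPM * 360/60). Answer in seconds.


t = 100 / (10.4 * 360) * 60 = 1.6 s

1.6 s


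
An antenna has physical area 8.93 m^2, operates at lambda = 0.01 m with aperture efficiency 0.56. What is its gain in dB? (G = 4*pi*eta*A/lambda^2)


G_linear = 4*pi*0.56*8.93/0.01^2 = 628419.06
G_dB = 10*log10(628419.06) = 58.0 dB

58.0 dB


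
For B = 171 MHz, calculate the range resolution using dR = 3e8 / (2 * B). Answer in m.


dR = 3e8 / (2 * 171000000.0) = 0.88 m

0.88 m


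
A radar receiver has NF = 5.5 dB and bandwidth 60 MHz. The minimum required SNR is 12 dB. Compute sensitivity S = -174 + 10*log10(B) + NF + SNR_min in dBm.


10*log10(60000000.0) = 77.78
S = -174 + 77.78 + 5.5 + 12 = -78.7 dBm

-78.7 dBm


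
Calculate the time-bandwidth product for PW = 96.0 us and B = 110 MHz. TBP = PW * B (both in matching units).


TBP = 96.0 * 110 = 10560.0

10560.0


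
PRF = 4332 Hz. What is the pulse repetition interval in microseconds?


PRI = 1/4332 = 0.0002308403 s = 230.8 us

230.8 us


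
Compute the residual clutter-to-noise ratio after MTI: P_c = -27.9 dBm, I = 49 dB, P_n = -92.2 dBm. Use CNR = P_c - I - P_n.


CNR = -27.9 - 49 - (-92.2) = 15.3 dB

15.3 dB


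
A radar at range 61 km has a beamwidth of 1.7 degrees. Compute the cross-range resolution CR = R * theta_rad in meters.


BW_rad = 0.029670597
CR = 61000 * 0.029670597 = 1809.9 m

1809.9 m


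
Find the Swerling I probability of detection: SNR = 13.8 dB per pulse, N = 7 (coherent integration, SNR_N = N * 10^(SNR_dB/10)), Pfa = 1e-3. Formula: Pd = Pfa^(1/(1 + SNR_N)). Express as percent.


SNR_lin = 10^(13.8/10) = 23.98833
SNR_N = 7 * 23.98833 = 167.91831
1/(1 + SNR_N) = 1/168.91831 = 0.00592
Pd = (1e-3)^0.00592 = 0.95993
Pd = 96.0%

96.0%


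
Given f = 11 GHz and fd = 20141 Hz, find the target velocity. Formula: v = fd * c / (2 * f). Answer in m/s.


v = 20141 * 3e8 / (2 * 11000000000.0) = 274.7 m/s

274.7 m/s


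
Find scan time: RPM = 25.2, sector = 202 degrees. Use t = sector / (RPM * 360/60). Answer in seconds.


t = 202 / (25.2 * 360) * 60 = 1.34 s

1.34 s


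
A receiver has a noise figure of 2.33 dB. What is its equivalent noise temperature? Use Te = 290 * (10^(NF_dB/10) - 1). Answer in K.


NF_lin = 10^(2.33/10) = 1.710015
Te = 290 * (1.710015 - 1) = 205.9 K

205.9 K


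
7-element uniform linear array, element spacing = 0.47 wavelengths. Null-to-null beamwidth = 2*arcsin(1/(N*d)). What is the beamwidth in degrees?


1/(N*d) = 1/(7*0.47) = 0.303951
BW = 2*arcsin(0.303951) = 35.4 degrees

35.4 degrees


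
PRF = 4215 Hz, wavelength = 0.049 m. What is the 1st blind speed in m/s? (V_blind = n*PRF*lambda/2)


V_blind = 1 * 4215 * 0.049 / 2 = 103.3 m/s

103.3 m/s


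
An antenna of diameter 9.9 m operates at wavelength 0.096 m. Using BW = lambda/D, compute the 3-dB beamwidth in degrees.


BW_rad = 0.096 / 9.9 = 0.009697
BW_deg = 0.56 degrees

0.56 degrees


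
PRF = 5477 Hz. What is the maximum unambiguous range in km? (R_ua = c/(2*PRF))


R_ua = 3e8 / (2 * 5477) = 27387.3 m = 27.4 km

27.4 km


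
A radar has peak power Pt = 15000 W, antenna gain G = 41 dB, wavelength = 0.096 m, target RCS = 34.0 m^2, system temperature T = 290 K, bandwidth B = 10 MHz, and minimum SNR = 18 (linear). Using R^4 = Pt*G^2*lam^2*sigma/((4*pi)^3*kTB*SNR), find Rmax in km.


G_lin = 10^(41/10) = 12589.254118
R^4 = 15000 * 12589.254118^2 * 0.096^2 * 34.0 / ((4*pi)^3 * 1.38e-23 * 290 * 10000000.0 * 18)
R^4 = 5.21115e20 m^4
R_max = (5.21115e20)^(1/4) = 151089.2 m = 151.1 km

151.1 km


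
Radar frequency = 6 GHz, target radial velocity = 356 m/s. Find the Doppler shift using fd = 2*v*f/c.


fd = 2 * 356 * 6000000000.0 / 3e8 = 14240.0 Hz

14240.0 Hz


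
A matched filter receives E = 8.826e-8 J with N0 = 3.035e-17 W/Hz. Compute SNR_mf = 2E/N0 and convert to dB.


SNR_lin = 2 * 8.826e-8 / 3.035e-17 = 5.816e9
SNR_dB = 10*log10(5.816e9) = 97.6 dB

97.6 dB


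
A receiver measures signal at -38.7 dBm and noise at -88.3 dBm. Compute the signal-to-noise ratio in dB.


SNR = -38.7 - (-88.3) = 49.6 dB

49.6 dB


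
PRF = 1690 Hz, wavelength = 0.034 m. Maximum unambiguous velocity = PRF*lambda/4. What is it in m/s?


V_ua = 1690 * 0.034 / 4 = 14.4 m/s

14.4 m/s


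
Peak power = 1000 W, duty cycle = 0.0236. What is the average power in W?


P_avg = 1000 * 0.0236 = 23.6 W

23.6 W


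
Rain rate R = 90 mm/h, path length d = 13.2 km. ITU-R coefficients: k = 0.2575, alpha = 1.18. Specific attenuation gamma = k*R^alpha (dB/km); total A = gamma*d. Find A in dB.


gamma = 0.2575 * 90^1.18 = 52.093483 dB/km
A = 52.093483 * 13.2 = 687.63 dB

687.63 dB


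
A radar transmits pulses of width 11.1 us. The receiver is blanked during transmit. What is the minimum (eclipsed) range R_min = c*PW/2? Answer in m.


R_min = 3e8 * 11.1e-6 / 2 = 1665.0 m

1665.0 m


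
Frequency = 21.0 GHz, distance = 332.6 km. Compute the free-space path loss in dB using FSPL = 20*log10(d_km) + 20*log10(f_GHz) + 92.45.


20*log10(332.6) = 50.44
20*log10(21.0) = 26.44
FSPL = 169.3 dB

169.3 dB


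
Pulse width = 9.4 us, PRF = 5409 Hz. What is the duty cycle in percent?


DC = 9.4e-6 * 5409 * 100 = 5.08%

5.08%


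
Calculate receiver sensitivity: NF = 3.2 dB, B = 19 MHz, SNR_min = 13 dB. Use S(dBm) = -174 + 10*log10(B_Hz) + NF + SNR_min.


10*log10(19000000.0) = 72.79
S = -174 + 72.79 + 3.2 + 13 = -85.0 dBm

-85.0 dBm


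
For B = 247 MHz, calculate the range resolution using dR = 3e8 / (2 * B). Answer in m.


dR = 3e8 / (2 * 247000000.0) = 0.61 m

0.61 m


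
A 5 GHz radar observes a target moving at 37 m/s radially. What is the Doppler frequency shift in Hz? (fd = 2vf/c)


fd = 2 * 37 * 5000000000.0 / 3e8 = 1233.3 Hz

1233.3 Hz


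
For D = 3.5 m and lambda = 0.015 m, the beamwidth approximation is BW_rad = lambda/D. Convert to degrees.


BW_rad = 0.015 / 3.5 = 0.004286
BW_deg = 0.25 degrees

0.25 degrees


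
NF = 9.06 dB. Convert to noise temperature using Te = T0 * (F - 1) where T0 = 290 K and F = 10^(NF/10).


NF_lin = 10^(9.06/10) = 8.053784
Te = 290 * (8.053784 - 1) = 2045.6 K

2045.6 K


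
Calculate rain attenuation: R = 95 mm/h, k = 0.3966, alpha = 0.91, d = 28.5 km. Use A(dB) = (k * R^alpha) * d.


gamma = 0.3966 * 95^0.91 = 25.008128 dB/km
A = 25.008128 * 28.5 = 712.73 dB

712.73 dB


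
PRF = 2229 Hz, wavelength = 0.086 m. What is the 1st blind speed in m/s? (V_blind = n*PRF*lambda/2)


V_blind = 1 * 2229 * 0.086 / 2 = 95.8 m/s

95.8 m/s


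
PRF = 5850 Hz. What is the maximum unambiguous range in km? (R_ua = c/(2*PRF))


R_ua = 3e8 / (2 * 5850) = 25641.0 m = 25.6 km

25.6 km


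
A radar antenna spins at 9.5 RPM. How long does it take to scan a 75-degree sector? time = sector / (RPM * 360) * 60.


t = 75 / (9.5 * 360) * 60 = 1.32 s

1.32 s


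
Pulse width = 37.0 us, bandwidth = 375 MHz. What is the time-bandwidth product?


TBP = 37.0 * 375 = 13875.0

13875.0


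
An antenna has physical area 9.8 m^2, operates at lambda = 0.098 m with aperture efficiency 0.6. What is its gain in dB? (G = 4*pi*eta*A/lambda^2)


G_linear = 4*pi*0.6*9.8/0.098^2 = 7693.7
G_dB = 10*log10(7693.7) = 38.9 dB

38.9 dB


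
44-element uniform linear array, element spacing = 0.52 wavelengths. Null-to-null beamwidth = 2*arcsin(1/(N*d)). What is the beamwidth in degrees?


1/(N*d) = 1/(44*0.52) = 0.043706
BW = 2*arcsin(0.043706) = 5.0 degrees

5.0 degrees


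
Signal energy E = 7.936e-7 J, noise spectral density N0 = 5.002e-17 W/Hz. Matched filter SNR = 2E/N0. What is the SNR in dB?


SNR_lin = 2 * 7.936e-7 / 5.002e-17 = 3.173e10
SNR_dB = 10*log10(3.173e10) = 105.0 dB

105.0 dB


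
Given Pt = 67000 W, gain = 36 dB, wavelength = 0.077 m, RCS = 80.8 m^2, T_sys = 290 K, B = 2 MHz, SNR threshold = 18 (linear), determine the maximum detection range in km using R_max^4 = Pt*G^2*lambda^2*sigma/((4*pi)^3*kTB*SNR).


G_lin = 10^(36/10) = 3981.071706
R^4 = 67000 * 3981.071706^2 * 0.077^2 * 80.8 / ((4*pi)^3 * 1.38e-23 * 290 * 2000000.0 * 18)
R^4 = 1.77934e21 m^4
R_max = (1.77934e21)^(1/4) = 205383.1 m = 205.4 km

205.4 km


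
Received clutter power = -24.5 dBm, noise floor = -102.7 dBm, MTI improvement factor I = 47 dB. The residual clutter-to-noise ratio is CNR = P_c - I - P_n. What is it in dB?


CNR = -24.5 - 47 - (-102.7) = 31.2 dB

31.2 dB


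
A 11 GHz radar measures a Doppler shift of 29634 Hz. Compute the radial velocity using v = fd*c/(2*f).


v = 29634 * 3e8 / (2 * 11000000000.0) = 404.1 m/s

404.1 m/s


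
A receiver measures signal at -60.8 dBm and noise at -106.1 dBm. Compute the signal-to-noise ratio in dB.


SNR = -60.8 - (-106.1) = 45.3 dB

45.3 dB


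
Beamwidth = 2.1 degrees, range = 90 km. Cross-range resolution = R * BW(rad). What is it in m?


BW_rad = 0.036651914
CR = 90000 * 0.036651914 = 3298.7 m

3298.7 m


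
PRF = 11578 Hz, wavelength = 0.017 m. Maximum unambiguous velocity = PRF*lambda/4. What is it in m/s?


V_ua = 11578 * 0.017 / 4 = 49.2 m/s

49.2 m/s
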